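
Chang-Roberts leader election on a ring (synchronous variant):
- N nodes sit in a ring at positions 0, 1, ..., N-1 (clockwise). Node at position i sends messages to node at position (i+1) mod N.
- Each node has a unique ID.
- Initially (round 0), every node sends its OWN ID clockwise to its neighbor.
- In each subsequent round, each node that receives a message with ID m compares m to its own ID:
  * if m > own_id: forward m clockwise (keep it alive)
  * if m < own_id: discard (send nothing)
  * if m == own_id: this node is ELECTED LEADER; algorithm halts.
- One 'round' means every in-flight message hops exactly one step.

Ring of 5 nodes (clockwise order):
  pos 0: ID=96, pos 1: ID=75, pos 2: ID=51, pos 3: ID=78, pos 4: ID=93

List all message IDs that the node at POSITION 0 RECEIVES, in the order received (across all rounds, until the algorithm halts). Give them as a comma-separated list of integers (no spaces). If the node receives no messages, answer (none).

Answer: 93,96

Derivation:
Round 1: pos1(id75) recv 96: fwd; pos2(id51) recv 75: fwd; pos3(id78) recv 51: drop; pos4(id93) recv 78: drop; pos0(id96) recv 93: drop
Round 2: pos2(id51) recv 96: fwd; pos3(id78) recv 75: drop
Round 3: pos3(id78) recv 96: fwd
Round 4: pos4(id93) recv 96: fwd
Round 5: pos0(id96) recv 96: ELECTED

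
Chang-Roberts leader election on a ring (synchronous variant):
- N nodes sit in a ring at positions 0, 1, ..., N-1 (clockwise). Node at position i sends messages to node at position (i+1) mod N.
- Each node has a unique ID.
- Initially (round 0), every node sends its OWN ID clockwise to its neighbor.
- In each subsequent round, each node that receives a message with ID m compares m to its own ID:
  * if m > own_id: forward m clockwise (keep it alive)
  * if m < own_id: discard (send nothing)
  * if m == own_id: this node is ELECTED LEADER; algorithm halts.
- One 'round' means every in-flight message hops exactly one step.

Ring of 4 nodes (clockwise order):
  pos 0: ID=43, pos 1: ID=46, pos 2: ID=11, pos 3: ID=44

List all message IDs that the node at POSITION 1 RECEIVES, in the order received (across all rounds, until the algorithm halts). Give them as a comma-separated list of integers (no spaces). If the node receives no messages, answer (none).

Round 1: pos1(id46) recv 43: drop; pos2(id11) recv 46: fwd; pos3(id44) recv 11: drop; pos0(id43) recv 44: fwd
Round 2: pos3(id44) recv 46: fwd; pos1(id46) recv 44: drop
Round 3: pos0(id43) recv 46: fwd
Round 4: pos1(id46) recv 46: ELECTED

Answer: 43,44,46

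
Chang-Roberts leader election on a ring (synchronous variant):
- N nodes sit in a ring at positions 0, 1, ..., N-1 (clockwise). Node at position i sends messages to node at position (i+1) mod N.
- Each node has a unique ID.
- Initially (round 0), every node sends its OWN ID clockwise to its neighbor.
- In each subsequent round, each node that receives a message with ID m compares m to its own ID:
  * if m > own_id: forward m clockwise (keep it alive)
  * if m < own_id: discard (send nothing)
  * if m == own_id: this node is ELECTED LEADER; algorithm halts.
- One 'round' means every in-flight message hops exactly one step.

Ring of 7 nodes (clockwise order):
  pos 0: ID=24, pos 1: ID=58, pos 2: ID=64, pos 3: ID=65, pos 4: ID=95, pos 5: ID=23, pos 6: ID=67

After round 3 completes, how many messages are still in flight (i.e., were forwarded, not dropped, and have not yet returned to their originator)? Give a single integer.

Answer: 2

Derivation:
Round 1: pos1(id58) recv 24: drop; pos2(id64) recv 58: drop; pos3(id65) recv 64: drop; pos4(id95) recv 65: drop; pos5(id23) recv 95: fwd; pos6(id67) recv 23: drop; pos0(id24) recv 67: fwd
Round 2: pos6(id67) recv 95: fwd; pos1(id58) recv 67: fwd
Round 3: pos0(id24) recv 95: fwd; pos2(id64) recv 67: fwd
After round 3: 2 messages still in flight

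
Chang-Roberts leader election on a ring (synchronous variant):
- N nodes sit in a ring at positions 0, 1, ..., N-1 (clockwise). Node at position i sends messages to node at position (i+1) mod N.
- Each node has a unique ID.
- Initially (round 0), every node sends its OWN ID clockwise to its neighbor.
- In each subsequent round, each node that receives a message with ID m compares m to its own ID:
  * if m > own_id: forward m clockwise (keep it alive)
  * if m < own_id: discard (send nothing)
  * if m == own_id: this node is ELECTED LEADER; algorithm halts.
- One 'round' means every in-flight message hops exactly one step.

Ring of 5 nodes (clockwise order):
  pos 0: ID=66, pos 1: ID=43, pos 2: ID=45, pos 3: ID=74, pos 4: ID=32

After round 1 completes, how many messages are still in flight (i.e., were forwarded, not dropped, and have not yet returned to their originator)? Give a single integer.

Answer: 2

Derivation:
Round 1: pos1(id43) recv 66: fwd; pos2(id45) recv 43: drop; pos3(id74) recv 45: drop; pos4(id32) recv 74: fwd; pos0(id66) recv 32: drop
After round 1: 2 messages still in flight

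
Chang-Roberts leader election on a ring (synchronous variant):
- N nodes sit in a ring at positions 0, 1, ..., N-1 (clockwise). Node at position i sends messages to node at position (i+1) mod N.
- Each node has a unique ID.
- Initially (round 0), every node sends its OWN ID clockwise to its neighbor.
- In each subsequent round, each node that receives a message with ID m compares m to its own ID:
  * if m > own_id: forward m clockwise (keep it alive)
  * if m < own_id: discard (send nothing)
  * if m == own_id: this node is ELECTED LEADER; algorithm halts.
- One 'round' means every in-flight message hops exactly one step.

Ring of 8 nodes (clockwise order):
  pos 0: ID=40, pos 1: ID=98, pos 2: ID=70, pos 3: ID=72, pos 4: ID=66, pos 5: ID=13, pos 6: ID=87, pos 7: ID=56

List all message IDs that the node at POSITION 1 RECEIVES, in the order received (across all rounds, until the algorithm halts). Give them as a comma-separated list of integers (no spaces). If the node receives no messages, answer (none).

Round 1: pos1(id98) recv 40: drop; pos2(id70) recv 98: fwd; pos3(id72) recv 70: drop; pos4(id66) recv 72: fwd; pos5(id13) recv 66: fwd; pos6(id87) recv 13: drop; pos7(id56) recv 87: fwd; pos0(id40) recv 56: fwd
Round 2: pos3(id72) recv 98: fwd; pos5(id13) recv 72: fwd; pos6(id87) recv 66: drop; pos0(id40) recv 87: fwd; pos1(id98) recv 56: drop
Round 3: pos4(id66) recv 98: fwd; pos6(id87) recv 72: drop; pos1(id98) recv 87: drop
Round 4: pos5(id13) recv 98: fwd
Round 5: pos6(id87) recv 98: fwd
Round 6: pos7(id56) recv 98: fwd
Round 7: pos0(id40) recv 98: fwd
Round 8: pos1(id98) recv 98: ELECTED

Answer: 40,56,87,98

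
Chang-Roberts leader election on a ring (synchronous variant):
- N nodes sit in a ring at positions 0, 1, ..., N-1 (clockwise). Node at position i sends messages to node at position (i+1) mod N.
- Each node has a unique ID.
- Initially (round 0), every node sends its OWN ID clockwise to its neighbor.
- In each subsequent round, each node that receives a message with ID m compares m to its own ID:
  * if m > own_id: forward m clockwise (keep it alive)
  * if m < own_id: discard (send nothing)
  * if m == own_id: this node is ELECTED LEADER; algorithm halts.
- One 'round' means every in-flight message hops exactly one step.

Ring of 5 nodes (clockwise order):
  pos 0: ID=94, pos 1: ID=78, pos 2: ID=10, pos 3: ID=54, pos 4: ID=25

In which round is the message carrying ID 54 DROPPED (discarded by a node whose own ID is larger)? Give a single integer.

Answer: 2

Derivation:
Round 1: pos1(id78) recv 94: fwd; pos2(id10) recv 78: fwd; pos3(id54) recv 10: drop; pos4(id25) recv 54: fwd; pos0(id94) recv 25: drop
Round 2: pos2(id10) recv 94: fwd; pos3(id54) recv 78: fwd; pos0(id94) recv 54: drop
Round 3: pos3(id54) recv 94: fwd; pos4(id25) recv 78: fwd
Round 4: pos4(id25) recv 94: fwd; pos0(id94) recv 78: drop
Round 5: pos0(id94) recv 94: ELECTED
Message ID 54 originates at pos 3; dropped at pos 0 in round 2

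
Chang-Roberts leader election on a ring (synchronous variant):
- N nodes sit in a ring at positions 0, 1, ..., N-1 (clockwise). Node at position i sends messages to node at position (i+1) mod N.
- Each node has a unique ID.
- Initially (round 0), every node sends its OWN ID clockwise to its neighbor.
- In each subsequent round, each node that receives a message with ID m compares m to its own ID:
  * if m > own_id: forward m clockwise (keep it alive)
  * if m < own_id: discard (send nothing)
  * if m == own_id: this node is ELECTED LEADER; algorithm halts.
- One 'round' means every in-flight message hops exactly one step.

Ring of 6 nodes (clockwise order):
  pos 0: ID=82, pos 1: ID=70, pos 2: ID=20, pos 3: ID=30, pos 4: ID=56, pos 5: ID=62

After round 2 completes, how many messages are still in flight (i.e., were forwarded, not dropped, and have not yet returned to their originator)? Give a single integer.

Answer: 2

Derivation:
Round 1: pos1(id70) recv 82: fwd; pos2(id20) recv 70: fwd; pos3(id30) recv 20: drop; pos4(id56) recv 30: drop; pos5(id62) recv 56: drop; pos0(id82) recv 62: drop
Round 2: pos2(id20) recv 82: fwd; pos3(id30) recv 70: fwd
After round 2: 2 messages still in flight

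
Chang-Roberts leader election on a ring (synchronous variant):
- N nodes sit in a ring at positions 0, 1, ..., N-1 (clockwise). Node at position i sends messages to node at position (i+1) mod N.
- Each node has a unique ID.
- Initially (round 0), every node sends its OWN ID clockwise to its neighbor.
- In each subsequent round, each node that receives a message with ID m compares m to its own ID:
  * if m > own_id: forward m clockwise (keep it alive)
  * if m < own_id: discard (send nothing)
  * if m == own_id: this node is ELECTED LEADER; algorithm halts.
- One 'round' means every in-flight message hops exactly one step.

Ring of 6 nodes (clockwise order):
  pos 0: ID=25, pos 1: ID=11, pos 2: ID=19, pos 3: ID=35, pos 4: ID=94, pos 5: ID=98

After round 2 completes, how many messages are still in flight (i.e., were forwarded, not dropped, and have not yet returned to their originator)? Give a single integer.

Answer: 2

Derivation:
Round 1: pos1(id11) recv 25: fwd; pos2(id19) recv 11: drop; pos3(id35) recv 19: drop; pos4(id94) recv 35: drop; pos5(id98) recv 94: drop; pos0(id25) recv 98: fwd
Round 2: pos2(id19) recv 25: fwd; pos1(id11) recv 98: fwd
After round 2: 2 messages still in flight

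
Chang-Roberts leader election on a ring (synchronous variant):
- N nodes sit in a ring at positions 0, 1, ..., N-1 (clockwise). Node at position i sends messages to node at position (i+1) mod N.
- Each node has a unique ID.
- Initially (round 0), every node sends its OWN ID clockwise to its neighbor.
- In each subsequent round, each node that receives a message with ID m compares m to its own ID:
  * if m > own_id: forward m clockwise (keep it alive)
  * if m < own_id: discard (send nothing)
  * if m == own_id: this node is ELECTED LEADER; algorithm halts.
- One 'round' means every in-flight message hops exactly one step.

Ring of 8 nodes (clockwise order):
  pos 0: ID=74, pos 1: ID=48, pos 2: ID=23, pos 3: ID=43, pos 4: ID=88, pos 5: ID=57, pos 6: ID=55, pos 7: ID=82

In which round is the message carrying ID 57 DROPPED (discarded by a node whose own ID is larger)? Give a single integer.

Answer: 2

Derivation:
Round 1: pos1(id48) recv 74: fwd; pos2(id23) recv 48: fwd; pos3(id43) recv 23: drop; pos4(id88) recv 43: drop; pos5(id57) recv 88: fwd; pos6(id55) recv 57: fwd; pos7(id82) recv 55: drop; pos0(id74) recv 82: fwd
Round 2: pos2(id23) recv 74: fwd; pos3(id43) recv 48: fwd; pos6(id55) recv 88: fwd; pos7(id82) recv 57: drop; pos1(id48) recv 82: fwd
Round 3: pos3(id43) recv 74: fwd; pos4(id88) recv 48: drop; pos7(id82) recv 88: fwd; pos2(id23) recv 82: fwd
Round 4: pos4(id88) recv 74: drop; pos0(id74) recv 88: fwd; pos3(id43) recv 82: fwd
Round 5: pos1(id48) recv 88: fwd; pos4(id88) recv 82: drop
Round 6: pos2(id23) recv 88: fwd
Round 7: pos3(id43) recv 88: fwd
Round 8: pos4(id88) recv 88: ELECTED
Message ID 57 originates at pos 5; dropped at pos 7 in round 2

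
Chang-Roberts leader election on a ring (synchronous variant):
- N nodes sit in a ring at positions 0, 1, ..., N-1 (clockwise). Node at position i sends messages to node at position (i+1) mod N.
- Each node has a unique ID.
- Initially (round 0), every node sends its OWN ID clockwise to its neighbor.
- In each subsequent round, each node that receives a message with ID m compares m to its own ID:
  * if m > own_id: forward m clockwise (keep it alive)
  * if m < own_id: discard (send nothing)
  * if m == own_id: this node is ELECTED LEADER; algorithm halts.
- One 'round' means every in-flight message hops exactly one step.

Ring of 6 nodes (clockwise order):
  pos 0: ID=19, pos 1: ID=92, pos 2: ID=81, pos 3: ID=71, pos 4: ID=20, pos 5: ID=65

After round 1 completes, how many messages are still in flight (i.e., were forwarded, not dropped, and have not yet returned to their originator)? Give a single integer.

Round 1: pos1(id92) recv 19: drop; pos2(id81) recv 92: fwd; pos3(id71) recv 81: fwd; pos4(id20) recv 71: fwd; pos5(id65) recv 20: drop; pos0(id19) recv 65: fwd
After round 1: 4 messages still in flight

Answer: 4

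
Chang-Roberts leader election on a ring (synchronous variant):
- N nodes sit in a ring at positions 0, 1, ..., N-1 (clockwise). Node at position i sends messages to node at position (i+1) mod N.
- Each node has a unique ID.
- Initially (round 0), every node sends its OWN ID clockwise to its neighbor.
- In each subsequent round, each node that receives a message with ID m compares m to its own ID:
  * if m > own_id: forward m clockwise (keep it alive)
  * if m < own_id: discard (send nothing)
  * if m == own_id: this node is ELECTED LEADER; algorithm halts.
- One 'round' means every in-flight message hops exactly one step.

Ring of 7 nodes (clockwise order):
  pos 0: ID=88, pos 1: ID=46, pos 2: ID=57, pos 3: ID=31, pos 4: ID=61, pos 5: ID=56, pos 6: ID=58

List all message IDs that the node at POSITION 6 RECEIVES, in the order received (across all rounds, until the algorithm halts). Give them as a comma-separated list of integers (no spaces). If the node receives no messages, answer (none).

Answer: 56,61,88

Derivation:
Round 1: pos1(id46) recv 88: fwd; pos2(id57) recv 46: drop; pos3(id31) recv 57: fwd; pos4(id61) recv 31: drop; pos5(id56) recv 61: fwd; pos6(id58) recv 56: drop; pos0(id88) recv 58: drop
Round 2: pos2(id57) recv 88: fwd; pos4(id61) recv 57: drop; pos6(id58) recv 61: fwd
Round 3: pos3(id31) recv 88: fwd; pos0(id88) recv 61: drop
Round 4: pos4(id61) recv 88: fwd
Round 5: pos5(id56) recv 88: fwd
Round 6: pos6(id58) recv 88: fwd
Round 7: pos0(id88) recv 88: ELECTED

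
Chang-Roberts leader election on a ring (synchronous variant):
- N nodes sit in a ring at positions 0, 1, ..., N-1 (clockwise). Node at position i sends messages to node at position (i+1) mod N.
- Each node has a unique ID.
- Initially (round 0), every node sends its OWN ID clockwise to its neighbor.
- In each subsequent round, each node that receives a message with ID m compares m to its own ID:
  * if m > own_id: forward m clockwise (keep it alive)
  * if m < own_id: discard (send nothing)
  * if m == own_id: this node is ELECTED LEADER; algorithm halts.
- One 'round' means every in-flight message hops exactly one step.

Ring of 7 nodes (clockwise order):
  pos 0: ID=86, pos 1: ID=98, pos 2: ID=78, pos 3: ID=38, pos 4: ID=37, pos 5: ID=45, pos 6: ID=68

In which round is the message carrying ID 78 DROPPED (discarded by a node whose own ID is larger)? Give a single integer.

Answer: 5

Derivation:
Round 1: pos1(id98) recv 86: drop; pos2(id78) recv 98: fwd; pos3(id38) recv 78: fwd; pos4(id37) recv 38: fwd; pos5(id45) recv 37: drop; pos6(id68) recv 45: drop; pos0(id86) recv 68: drop
Round 2: pos3(id38) recv 98: fwd; pos4(id37) recv 78: fwd; pos5(id45) recv 38: drop
Round 3: pos4(id37) recv 98: fwd; pos5(id45) recv 78: fwd
Round 4: pos5(id45) recv 98: fwd; pos6(id68) recv 78: fwd
Round 5: pos6(id68) recv 98: fwd; pos0(id86) recv 78: drop
Round 6: pos0(id86) recv 98: fwd
Round 7: pos1(id98) recv 98: ELECTED
Message ID 78 originates at pos 2; dropped at pos 0 in round 5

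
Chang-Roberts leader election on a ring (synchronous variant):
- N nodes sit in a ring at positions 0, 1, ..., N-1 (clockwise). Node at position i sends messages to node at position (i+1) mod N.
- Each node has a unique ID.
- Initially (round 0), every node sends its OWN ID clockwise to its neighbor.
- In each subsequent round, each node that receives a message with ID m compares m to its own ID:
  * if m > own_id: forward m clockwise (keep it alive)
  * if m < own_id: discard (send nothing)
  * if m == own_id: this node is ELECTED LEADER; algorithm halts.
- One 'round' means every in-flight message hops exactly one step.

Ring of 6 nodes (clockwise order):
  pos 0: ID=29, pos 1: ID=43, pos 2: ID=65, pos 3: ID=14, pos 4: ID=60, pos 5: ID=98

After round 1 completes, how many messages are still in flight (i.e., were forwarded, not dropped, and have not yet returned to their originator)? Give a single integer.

Round 1: pos1(id43) recv 29: drop; pos2(id65) recv 43: drop; pos3(id14) recv 65: fwd; pos4(id60) recv 14: drop; pos5(id98) recv 60: drop; pos0(id29) recv 98: fwd
After round 1: 2 messages still in flight

Answer: 2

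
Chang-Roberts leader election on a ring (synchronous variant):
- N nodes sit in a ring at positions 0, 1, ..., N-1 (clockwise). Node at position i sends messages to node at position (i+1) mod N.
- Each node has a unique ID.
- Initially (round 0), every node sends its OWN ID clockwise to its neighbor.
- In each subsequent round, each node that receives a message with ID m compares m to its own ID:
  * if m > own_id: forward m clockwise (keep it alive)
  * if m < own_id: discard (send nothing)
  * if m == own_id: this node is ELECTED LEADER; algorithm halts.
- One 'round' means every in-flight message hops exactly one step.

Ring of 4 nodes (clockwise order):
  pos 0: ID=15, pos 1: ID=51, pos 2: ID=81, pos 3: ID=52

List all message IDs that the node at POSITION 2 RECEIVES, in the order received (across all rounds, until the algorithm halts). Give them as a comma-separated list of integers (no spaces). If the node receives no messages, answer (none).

Answer: 51,52,81

Derivation:
Round 1: pos1(id51) recv 15: drop; pos2(id81) recv 51: drop; pos3(id52) recv 81: fwd; pos0(id15) recv 52: fwd
Round 2: pos0(id15) recv 81: fwd; pos1(id51) recv 52: fwd
Round 3: pos1(id51) recv 81: fwd; pos2(id81) recv 52: drop
Round 4: pos2(id81) recv 81: ELECTED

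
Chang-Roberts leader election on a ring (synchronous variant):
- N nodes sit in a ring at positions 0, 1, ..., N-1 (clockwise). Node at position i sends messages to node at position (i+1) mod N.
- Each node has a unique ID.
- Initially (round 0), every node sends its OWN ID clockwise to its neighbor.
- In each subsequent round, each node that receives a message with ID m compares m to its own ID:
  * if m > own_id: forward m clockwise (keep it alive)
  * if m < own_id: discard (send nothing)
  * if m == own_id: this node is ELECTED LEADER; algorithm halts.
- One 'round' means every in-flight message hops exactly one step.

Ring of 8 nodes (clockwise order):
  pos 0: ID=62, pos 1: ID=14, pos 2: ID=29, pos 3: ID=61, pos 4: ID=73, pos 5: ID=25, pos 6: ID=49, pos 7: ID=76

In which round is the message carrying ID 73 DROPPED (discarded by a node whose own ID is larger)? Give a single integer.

Round 1: pos1(id14) recv 62: fwd; pos2(id29) recv 14: drop; pos3(id61) recv 29: drop; pos4(id73) recv 61: drop; pos5(id25) recv 73: fwd; pos6(id49) recv 25: drop; pos7(id76) recv 49: drop; pos0(id62) recv 76: fwd
Round 2: pos2(id29) recv 62: fwd; pos6(id49) recv 73: fwd; pos1(id14) recv 76: fwd
Round 3: pos3(id61) recv 62: fwd; pos7(id76) recv 73: drop; pos2(id29) recv 76: fwd
Round 4: pos4(id73) recv 62: drop; pos3(id61) recv 76: fwd
Round 5: pos4(id73) recv 76: fwd
Round 6: pos5(id25) recv 76: fwd
Round 7: pos6(id49) recv 76: fwd
Round 8: pos7(id76) recv 76: ELECTED
Message ID 73 originates at pos 4; dropped at pos 7 in round 3

Answer: 3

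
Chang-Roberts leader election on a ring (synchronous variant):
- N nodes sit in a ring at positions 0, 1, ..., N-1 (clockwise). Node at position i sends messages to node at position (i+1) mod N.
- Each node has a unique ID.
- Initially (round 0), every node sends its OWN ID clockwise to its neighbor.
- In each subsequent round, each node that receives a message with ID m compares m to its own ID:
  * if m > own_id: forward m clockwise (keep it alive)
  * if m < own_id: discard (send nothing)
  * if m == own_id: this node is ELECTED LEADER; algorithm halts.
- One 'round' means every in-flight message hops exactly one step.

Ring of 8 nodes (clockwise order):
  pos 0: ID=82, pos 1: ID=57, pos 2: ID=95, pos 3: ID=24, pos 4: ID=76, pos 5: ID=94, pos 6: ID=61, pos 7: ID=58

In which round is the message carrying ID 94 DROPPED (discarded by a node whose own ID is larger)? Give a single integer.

Answer: 5

Derivation:
Round 1: pos1(id57) recv 82: fwd; pos2(id95) recv 57: drop; pos3(id24) recv 95: fwd; pos4(id76) recv 24: drop; pos5(id94) recv 76: drop; pos6(id61) recv 94: fwd; pos7(id58) recv 61: fwd; pos0(id82) recv 58: drop
Round 2: pos2(id95) recv 82: drop; pos4(id76) recv 95: fwd; pos7(id58) recv 94: fwd; pos0(id82) recv 61: drop
Round 3: pos5(id94) recv 95: fwd; pos0(id82) recv 94: fwd
Round 4: pos6(id61) recv 95: fwd; pos1(id57) recv 94: fwd
Round 5: pos7(id58) recv 95: fwd; pos2(id95) recv 94: drop
Round 6: pos0(id82) recv 95: fwd
Round 7: pos1(id57) recv 95: fwd
Round 8: pos2(id95) recv 95: ELECTED
Message ID 94 originates at pos 5; dropped at pos 2 in round 5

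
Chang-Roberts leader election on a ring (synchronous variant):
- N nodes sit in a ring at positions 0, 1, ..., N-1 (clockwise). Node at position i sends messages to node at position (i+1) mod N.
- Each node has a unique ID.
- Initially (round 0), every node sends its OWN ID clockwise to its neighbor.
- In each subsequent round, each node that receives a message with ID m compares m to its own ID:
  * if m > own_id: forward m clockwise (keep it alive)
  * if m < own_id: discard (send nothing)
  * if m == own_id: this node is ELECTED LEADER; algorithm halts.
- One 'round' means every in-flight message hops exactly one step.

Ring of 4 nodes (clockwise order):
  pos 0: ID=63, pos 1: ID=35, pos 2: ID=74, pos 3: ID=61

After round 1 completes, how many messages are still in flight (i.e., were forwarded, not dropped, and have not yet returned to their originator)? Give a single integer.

Answer: 2

Derivation:
Round 1: pos1(id35) recv 63: fwd; pos2(id74) recv 35: drop; pos3(id61) recv 74: fwd; pos0(id63) recv 61: drop
After round 1: 2 messages still in flight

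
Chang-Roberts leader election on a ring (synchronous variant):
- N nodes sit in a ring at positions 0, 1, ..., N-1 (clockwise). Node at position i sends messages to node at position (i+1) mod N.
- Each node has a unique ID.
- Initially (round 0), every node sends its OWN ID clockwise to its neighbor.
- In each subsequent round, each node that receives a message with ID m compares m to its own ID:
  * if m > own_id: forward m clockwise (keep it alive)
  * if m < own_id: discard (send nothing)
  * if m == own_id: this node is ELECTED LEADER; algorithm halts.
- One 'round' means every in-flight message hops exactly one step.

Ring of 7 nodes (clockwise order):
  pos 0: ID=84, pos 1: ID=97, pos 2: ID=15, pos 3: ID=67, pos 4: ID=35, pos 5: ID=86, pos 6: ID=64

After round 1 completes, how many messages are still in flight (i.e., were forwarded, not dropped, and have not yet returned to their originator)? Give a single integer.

Answer: 3

Derivation:
Round 1: pos1(id97) recv 84: drop; pos2(id15) recv 97: fwd; pos3(id67) recv 15: drop; pos4(id35) recv 67: fwd; pos5(id86) recv 35: drop; pos6(id64) recv 86: fwd; pos0(id84) recv 64: drop
After round 1: 3 messages still in flight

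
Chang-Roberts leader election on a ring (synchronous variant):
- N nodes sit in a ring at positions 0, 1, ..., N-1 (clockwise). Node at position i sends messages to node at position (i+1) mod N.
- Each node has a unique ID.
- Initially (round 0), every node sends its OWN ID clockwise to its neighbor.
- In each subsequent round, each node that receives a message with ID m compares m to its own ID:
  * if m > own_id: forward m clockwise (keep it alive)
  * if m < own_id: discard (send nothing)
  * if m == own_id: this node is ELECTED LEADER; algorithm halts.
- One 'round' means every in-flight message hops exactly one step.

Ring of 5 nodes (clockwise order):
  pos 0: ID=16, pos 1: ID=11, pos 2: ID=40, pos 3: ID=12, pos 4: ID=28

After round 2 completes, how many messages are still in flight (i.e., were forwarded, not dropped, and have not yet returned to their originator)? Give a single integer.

Answer: 2

Derivation:
Round 1: pos1(id11) recv 16: fwd; pos2(id40) recv 11: drop; pos3(id12) recv 40: fwd; pos4(id28) recv 12: drop; pos0(id16) recv 28: fwd
Round 2: pos2(id40) recv 16: drop; pos4(id28) recv 40: fwd; pos1(id11) recv 28: fwd
After round 2: 2 messages still in flight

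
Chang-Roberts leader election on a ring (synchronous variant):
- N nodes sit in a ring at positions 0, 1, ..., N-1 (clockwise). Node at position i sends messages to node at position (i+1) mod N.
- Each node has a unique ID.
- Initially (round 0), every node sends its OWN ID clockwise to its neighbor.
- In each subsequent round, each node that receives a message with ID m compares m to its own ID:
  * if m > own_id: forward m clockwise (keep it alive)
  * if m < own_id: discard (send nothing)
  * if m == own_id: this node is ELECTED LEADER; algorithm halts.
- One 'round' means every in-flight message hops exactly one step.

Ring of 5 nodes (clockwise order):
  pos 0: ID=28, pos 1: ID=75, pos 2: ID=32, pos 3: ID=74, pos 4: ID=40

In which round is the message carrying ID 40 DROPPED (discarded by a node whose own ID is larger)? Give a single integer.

Answer: 2

Derivation:
Round 1: pos1(id75) recv 28: drop; pos2(id32) recv 75: fwd; pos3(id74) recv 32: drop; pos4(id40) recv 74: fwd; pos0(id28) recv 40: fwd
Round 2: pos3(id74) recv 75: fwd; pos0(id28) recv 74: fwd; pos1(id75) recv 40: drop
Round 3: pos4(id40) recv 75: fwd; pos1(id75) recv 74: drop
Round 4: pos0(id28) recv 75: fwd
Round 5: pos1(id75) recv 75: ELECTED
Message ID 40 originates at pos 4; dropped at pos 1 in round 2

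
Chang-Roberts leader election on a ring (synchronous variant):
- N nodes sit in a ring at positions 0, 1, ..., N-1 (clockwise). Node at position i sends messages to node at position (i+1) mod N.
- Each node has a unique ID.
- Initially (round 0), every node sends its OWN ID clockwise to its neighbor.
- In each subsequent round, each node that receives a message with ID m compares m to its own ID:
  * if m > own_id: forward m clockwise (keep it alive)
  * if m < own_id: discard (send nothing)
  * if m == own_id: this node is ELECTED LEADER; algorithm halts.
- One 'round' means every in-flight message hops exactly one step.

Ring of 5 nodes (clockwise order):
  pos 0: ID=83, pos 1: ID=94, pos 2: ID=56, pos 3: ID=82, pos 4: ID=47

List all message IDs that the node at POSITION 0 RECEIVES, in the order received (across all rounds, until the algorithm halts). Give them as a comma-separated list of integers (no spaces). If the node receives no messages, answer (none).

Round 1: pos1(id94) recv 83: drop; pos2(id56) recv 94: fwd; pos3(id82) recv 56: drop; pos4(id47) recv 82: fwd; pos0(id83) recv 47: drop
Round 2: pos3(id82) recv 94: fwd; pos0(id83) recv 82: drop
Round 3: pos4(id47) recv 94: fwd
Round 4: pos0(id83) recv 94: fwd
Round 5: pos1(id94) recv 94: ELECTED

Answer: 47,82,94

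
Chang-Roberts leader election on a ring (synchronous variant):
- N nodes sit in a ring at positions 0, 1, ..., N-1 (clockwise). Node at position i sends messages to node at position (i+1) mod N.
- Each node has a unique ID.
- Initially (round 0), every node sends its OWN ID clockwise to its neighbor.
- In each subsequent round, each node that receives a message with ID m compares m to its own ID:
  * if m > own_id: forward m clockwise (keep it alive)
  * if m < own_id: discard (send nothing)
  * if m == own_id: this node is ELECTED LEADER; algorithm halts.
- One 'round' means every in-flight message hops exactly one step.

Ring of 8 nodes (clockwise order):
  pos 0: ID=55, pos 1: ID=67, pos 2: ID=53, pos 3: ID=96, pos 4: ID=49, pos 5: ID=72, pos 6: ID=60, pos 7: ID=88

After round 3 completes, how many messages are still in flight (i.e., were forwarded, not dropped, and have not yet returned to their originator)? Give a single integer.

Round 1: pos1(id67) recv 55: drop; pos2(id53) recv 67: fwd; pos3(id96) recv 53: drop; pos4(id49) recv 96: fwd; pos5(id72) recv 49: drop; pos6(id60) recv 72: fwd; pos7(id88) recv 60: drop; pos0(id55) recv 88: fwd
Round 2: pos3(id96) recv 67: drop; pos5(id72) recv 96: fwd; pos7(id88) recv 72: drop; pos1(id67) recv 88: fwd
Round 3: pos6(id60) recv 96: fwd; pos2(id53) recv 88: fwd
After round 3: 2 messages still in flight

Answer: 2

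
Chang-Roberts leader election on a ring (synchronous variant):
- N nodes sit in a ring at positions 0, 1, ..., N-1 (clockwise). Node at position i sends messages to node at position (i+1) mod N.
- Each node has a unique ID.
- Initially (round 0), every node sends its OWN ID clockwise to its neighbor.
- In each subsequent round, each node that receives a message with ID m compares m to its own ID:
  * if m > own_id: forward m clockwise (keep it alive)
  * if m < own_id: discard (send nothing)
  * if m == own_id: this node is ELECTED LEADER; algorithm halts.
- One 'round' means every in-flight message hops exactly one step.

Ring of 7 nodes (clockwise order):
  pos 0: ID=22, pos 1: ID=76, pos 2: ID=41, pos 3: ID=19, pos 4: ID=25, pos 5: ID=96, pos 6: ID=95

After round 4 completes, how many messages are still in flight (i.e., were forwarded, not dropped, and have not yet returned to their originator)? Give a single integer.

Round 1: pos1(id76) recv 22: drop; pos2(id41) recv 76: fwd; pos3(id19) recv 41: fwd; pos4(id25) recv 19: drop; pos5(id96) recv 25: drop; pos6(id95) recv 96: fwd; pos0(id22) recv 95: fwd
Round 2: pos3(id19) recv 76: fwd; pos4(id25) recv 41: fwd; pos0(id22) recv 96: fwd; pos1(id76) recv 95: fwd
Round 3: pos4(id25) recv 76: fwd; pos5(id96) recv 41: drop; pos1(id76) recv 96: fwd; pos2(id41) recv 95: fwd
Round 4: pos5(id96) recv 76: drop; pos2(id41) recv 96: fwd; pos3(id19) recv 95: fwd
After round 4: 2 messages still in flight

Answer: 2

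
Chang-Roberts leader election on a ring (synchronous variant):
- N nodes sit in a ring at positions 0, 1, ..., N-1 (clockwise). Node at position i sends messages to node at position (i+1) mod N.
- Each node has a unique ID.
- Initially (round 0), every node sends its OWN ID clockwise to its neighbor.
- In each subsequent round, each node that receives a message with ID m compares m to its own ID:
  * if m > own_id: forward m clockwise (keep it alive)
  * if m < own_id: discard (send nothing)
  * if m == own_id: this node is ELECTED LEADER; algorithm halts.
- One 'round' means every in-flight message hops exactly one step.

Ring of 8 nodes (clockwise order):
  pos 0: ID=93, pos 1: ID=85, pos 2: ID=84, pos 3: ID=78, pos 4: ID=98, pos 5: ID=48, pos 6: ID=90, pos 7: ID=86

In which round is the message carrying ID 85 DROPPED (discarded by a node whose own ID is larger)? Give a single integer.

Round 1: pos1(id85) recv 93: fwd; pos2(id84) recv 85: fwd; pos3(id78) recv 84: fwd; pos4(id98) recv 78: drop; pos5(id48) recv 98: fwd; pos6(id90) recv 48: drop; pos7(id86) recv 90: fwd; pos0(id93) recv 86: drop
Round 2: pos2(id84) recv 93: fwd; pos3(id78) recv 85: fwd; pos4(id98) recv 84: drop; pos6(id90) recv 98: fwd; pos0(id93) recv 90: drop
Round 3: pos3(id78) recv 93: fwd; pos4(id98) recv 85: drop; pos7(id86) recv 98: fwd
Round 4: pos4(id98) recv 93: drop; pos0(id93) recv 98: fwd
Round 5: pos1(id85) recv 98: fwd
Round 6: pos2(id84) recv 98: fwd
Round 7: pos3(id78) recv 98: fwd
Round 8: pos4(id98) recv 98: ELECTED
Message ID 85 originates at pos 1; dropped at pos 4 in round 3

Answer: 3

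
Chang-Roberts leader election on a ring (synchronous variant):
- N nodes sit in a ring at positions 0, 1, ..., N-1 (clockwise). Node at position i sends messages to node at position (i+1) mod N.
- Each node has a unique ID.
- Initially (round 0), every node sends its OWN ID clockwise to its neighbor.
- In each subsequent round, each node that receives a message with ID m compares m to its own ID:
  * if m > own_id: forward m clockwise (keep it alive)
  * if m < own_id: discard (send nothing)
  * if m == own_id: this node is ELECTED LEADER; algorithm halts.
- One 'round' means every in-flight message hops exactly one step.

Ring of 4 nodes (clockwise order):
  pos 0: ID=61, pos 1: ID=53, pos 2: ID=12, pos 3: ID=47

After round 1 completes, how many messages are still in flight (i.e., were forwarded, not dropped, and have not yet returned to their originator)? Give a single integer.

Answer: 2

Derivation:
Round 1: pos1(id53) recv 61: fwd; pos2(id12) recv 53: fwd; pos3(id47) recv 12: drop; pos0(id61) recv 47: drop
After round 1: 2 messages still in flight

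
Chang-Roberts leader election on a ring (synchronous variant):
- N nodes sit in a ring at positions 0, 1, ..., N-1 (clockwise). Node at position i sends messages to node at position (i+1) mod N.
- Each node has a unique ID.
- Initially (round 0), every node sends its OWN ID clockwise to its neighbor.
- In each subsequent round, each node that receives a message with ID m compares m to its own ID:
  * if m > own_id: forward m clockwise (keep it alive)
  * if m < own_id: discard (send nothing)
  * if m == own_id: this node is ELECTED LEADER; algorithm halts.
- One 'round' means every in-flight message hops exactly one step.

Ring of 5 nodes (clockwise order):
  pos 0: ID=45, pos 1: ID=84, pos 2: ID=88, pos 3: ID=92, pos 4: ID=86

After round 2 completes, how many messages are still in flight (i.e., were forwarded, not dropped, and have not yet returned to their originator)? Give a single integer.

Round 1: pos1(id84) recv 45: drop; pos2(id88) recv 84: drop; pos3(id92) recv 88: drop; pos4(id86) recv 92: fwd; pos0(id45) recv 86: fwd
Round 2: pos0(id45) recv 92: fwd; pos1(id84) recv 86: fwd
After round 2: 2 messages still in flight

Answer: 2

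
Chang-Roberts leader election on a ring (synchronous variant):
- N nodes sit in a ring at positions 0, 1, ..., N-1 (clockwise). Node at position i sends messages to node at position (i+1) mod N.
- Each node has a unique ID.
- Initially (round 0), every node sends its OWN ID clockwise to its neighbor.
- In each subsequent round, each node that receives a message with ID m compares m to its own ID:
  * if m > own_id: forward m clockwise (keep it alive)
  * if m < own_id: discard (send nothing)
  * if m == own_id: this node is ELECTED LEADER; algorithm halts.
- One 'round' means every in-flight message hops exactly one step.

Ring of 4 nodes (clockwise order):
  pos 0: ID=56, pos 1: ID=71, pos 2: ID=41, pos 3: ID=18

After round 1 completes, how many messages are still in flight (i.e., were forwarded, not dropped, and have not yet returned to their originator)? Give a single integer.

Answer: 2

Derivation:
Round 1: pos1(id71) recv 56: drop; pos2(id41) recv 71: fwd; pos3(id18) recv 41: fwd; pos0(id56) recv 18: drop
After round 1: 2 messages still in flight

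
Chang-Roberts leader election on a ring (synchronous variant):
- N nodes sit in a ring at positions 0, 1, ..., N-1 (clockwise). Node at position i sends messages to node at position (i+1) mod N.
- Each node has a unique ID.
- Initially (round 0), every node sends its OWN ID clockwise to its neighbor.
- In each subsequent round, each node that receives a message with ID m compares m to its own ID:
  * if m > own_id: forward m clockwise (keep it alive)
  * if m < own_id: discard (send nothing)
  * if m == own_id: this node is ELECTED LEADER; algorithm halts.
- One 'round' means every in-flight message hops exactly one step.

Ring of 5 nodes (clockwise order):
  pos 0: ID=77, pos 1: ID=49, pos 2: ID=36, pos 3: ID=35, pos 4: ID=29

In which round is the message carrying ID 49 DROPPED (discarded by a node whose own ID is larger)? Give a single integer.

Round 1: pos1(id49) recv 77: fwd; pos2(id36) recv 49: fwd; pos3(id35) recv 36: fwd; pos4(id29) recv 35: fwd; pos0(id77) recv 29: drop
Round 2: pos2(id36) recv 77: fwd; pos3(id35) recv 49: fwd; pos4(id29) recv 36: fwd; pos0(id77) recv 35: drop
Round 3: pos3(id35) recv 77: fwd; pos4(id29) recv 49: fwd; pos0(id77) recv 36: drop
Round 4: pos4(id29) recv 77: fwd; pos0(id77) recv 49: drop
Round 5: pos0(id77) recv 77: ELECTED
Message ID 49 originates at pos 1; dropped at pos 0 in round 4

Answer: 4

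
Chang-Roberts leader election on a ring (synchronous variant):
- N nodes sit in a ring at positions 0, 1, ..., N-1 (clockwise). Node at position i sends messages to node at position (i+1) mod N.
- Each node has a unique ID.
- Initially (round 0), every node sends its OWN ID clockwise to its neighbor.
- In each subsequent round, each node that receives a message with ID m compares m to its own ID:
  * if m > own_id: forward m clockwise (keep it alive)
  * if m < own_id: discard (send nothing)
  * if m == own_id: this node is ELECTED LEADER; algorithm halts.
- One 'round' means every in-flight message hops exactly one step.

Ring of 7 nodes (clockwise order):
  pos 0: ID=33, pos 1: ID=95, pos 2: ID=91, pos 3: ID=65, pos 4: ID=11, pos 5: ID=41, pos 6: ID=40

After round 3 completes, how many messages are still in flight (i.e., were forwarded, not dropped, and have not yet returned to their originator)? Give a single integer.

Answer: 3

Derivation:
Round 1: pos1(id95) recv 33: drop; pos2(id91) recv 95: fwd; pos3(id65) recv 91: fwd; pos4(id11) recv 65: fwd; pos5(id41) recv 11: drop; pos6(id40) recv 41: fwd; pos0(id33) recv 40: fwd
Round 2: pos3(id65) recv 95: fwd; pos4(id11) recv 91: fwd; pos5(id41) recv 65: fwd; pos0(id33) recv 41: fwd; pos1(id95) recv 40: drop
Round 3: pos4(id11) recv 95: fwd; pos5(id41) recv 91: fwd; pos6(id40) recv 65: fwd; pos1(id95) recv 41: drop
After round 3: 3 messages still in flight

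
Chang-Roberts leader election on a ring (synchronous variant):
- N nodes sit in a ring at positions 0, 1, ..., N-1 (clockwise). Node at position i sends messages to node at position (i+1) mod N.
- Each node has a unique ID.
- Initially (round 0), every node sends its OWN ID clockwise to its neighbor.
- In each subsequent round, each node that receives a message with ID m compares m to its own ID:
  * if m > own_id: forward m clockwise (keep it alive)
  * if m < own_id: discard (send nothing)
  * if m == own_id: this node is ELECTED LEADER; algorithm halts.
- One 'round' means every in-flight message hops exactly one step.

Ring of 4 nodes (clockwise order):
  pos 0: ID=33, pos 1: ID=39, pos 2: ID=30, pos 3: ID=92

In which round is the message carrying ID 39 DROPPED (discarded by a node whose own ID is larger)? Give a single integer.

Answer: 2

Derivation:
Round 1: pos1(id39) recv 33: drop; pos2(id30) recv 39: fwd; pos3(id92) recv 30: drop; pos0(id33) recv 92: fwd
Round 2: pos3(id92) recv 39: drop; pos1(id39) recv 92: fwd
Round 3: pos2(id30) recv 92: fwd
Round 4: pos3(id92) recv 92: ELECTED
Message ID 39 originates at pos 1; dropped at pos 3 in round 2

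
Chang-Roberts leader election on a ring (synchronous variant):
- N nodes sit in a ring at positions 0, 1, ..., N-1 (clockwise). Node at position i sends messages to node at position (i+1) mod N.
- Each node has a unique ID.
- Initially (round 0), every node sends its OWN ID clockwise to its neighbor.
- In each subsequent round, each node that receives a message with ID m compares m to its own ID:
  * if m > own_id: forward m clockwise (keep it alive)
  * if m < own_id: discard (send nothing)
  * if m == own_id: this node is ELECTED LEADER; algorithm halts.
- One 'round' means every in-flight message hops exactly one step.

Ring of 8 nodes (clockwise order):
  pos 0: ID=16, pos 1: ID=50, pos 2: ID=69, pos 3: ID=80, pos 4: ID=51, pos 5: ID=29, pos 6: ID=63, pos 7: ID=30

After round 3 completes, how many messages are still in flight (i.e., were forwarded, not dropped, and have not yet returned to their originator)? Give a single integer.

Answer: 2

Derivation:
Round 1: pos1(id50) recv 16: drop; pos2(id69) recv 50: drop; pos3(id80) recv 69: drop; pos4(id51) recv 80: fwd; pos5(id29) recv 51: fwd; pos6(id63) recv 29: drop; pos7(id30) recv 63: fwd; pos0(id16) recv 30: fwd
Round 2: pos5(id29) recv 80: fwd; pos6(id63) recv 51: drop; pos0(id16) recv 63: fwd; pos1(id50) recv 30: drop
Round 3: pos6(id63) recv 80: fwd; pos1(id50) recv 63: fwd
After round 3: 2 messages still in flight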